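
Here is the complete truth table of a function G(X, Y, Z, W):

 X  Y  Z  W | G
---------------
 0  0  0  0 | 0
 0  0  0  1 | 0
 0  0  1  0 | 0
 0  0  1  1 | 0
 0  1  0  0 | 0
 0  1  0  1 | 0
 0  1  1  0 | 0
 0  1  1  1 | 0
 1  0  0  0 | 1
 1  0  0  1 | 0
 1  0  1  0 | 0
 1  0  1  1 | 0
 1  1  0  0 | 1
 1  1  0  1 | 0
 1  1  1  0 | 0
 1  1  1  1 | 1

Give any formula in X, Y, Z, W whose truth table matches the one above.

G(X, Y, Z, W) = ((((X ∧ ¬Y) ∧ ¬Z) ∧ ¬W) ∨ (((X ∧ Y) ∧ ¬Z) ∧ ¬W)) ∨ (((X ∧ Y) ∧ Z) ∧ W)

The 1-rows are (1,0,0,0), (1,1,0,0), (1,1,1,1). Each contributes one minterm — X·¬Y·¬Z·¬W; X·Y·¬Z·¬W; X·Y·Z·W — and their disjunction is a sum-of-products form of G.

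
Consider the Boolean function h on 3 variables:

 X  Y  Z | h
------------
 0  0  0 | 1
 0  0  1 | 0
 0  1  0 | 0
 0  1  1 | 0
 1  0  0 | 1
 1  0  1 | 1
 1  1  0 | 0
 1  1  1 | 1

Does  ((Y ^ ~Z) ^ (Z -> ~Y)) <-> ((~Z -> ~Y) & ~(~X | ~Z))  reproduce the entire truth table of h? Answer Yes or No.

Yes

Check the formula against h row by row:
  X=0, Y=0, Z=0: formula gives 1, h = 1 ✓
  X=0, Y=0, Z=1: formula gives 0, h = 0 ✓
  X=0, Y=1, Z=0: formula gives 0, h = 0 ✓
  X=0, Y=1, Z=1: formula gives 0, h = 0 ✓
  X=1, Y=0, Z=0: formula gives 1, h = 1 ✓
  …and likewise for the remaining 3 rows.
Every row agrees, so the formula is equivalent.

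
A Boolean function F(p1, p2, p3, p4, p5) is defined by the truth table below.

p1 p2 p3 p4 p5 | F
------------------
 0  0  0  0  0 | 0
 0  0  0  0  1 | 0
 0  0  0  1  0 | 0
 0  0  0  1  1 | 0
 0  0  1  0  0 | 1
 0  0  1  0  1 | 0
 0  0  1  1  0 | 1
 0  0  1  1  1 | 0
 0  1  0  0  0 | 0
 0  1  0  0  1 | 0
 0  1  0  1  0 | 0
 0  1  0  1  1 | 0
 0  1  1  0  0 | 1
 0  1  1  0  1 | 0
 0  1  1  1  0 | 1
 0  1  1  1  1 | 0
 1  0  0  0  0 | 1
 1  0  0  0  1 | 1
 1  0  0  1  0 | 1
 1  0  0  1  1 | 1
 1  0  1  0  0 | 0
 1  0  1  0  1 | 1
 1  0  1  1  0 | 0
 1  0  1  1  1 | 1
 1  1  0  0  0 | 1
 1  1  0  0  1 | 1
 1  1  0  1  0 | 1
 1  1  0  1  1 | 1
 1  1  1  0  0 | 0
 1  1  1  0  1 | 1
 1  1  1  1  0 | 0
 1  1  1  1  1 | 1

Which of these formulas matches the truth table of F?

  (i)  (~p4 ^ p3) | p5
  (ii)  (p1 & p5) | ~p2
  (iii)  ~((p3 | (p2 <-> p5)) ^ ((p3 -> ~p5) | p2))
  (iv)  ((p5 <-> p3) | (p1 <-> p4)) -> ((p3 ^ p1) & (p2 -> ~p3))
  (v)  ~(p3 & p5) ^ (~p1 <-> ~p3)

v

(i) fails at (0,0,0,0,0): the formula yields 1, F is 0.
(ii) fails at (0,0,0,0,0): the formula yields 1, F is 0.
(iii) fails at (0,0,0,0,0): the formula yields 1, F is 0.
(iv) fails at (0,0,0,1,1): the formula yields 1, F is 0.
Only (v) survives; checking it on all 32 rows confirms it matches F.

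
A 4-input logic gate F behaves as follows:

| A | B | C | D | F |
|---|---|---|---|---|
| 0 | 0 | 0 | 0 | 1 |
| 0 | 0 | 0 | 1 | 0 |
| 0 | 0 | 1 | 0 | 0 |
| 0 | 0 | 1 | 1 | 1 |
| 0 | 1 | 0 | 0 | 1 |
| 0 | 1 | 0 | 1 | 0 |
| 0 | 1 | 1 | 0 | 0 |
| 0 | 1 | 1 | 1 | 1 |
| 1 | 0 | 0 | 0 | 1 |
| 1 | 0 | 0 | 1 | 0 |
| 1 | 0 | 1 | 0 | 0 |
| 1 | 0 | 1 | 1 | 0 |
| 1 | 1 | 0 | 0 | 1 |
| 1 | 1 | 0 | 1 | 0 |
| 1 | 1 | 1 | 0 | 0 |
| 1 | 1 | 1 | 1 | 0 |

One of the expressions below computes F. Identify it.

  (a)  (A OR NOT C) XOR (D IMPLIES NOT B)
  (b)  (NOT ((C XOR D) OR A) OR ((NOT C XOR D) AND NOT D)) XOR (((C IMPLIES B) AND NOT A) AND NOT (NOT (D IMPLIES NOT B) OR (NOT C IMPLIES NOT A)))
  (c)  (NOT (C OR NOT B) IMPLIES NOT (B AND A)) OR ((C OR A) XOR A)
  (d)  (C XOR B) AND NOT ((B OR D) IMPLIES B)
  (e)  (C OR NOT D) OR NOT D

b

(a) disagrees with F on (0,0,0,0) (formula → 0, table → 1); rule it out.
(c) disagrees with F on (0,0,0,1) (formula → 1, table → 0); rule it out.
(d) disagrees with F on (0,0,0,0) (formula → 0, table → 1); rule it out.
(e) disagrees with F on (0,0,1,0) (formula → 1, table → 0); rule it out.
Only (b) survives; checking it on all 16 rows confirms it matches F.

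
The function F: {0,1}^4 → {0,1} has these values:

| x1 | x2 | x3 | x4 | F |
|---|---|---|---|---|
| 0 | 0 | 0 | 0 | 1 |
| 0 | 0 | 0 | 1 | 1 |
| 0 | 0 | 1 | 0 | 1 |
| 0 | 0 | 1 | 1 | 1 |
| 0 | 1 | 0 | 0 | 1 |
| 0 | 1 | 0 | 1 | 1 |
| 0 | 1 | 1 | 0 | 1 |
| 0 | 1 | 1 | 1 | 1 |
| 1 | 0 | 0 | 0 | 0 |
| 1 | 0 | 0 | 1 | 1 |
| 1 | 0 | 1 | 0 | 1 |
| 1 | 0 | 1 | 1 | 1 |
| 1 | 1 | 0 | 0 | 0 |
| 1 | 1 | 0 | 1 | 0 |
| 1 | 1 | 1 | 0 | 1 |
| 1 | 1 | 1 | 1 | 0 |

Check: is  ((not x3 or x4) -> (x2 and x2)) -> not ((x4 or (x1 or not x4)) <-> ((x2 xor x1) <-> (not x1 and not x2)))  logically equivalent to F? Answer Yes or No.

Check the formula against F row by row:
  x1=0, x2=0, x3=0, x4=0: formula gives 1, F = 1 ✓
  x1=0, x2=0, x3=0, x4=1: formula gives 1, F = 1 ✓
  x1=0, x2=0, x3=1, x4=0: formula gives 1, F = 1 ✓
  x1=0, x2=0, x3=1, x4=1: formula gives 1, F = 1 ✓
  …
  x1=1, x2=0, x3=0, x4=0: formula gives 1, but F = 0 ✗
A single disagreement suffices: at (1,0,0,0) they differ, so the formula does not compute F.

No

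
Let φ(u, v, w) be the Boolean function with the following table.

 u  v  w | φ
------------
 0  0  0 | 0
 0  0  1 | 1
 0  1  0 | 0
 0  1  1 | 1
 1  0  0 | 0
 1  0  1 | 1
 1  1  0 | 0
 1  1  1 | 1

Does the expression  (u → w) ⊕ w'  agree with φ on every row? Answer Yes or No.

Check the formula against φ row by row:
  u=0, v=0, w=0: formula gives 0, φ = 0 ✓
  u=0, v=0, w=1: formula gives 1, φ = 1 ✓
  u=0, v=1, w=0: formula gives 0, φ = 0 ✓
  u=0, v=1, w=1: formula gives 1, φ = 1 ✓
  u=1, v=0, w=0: formula gives 1, but φ = 0 ✗
A single disagreement suffices: at (1,0,0) they differ, so the formula does not compute φ.

No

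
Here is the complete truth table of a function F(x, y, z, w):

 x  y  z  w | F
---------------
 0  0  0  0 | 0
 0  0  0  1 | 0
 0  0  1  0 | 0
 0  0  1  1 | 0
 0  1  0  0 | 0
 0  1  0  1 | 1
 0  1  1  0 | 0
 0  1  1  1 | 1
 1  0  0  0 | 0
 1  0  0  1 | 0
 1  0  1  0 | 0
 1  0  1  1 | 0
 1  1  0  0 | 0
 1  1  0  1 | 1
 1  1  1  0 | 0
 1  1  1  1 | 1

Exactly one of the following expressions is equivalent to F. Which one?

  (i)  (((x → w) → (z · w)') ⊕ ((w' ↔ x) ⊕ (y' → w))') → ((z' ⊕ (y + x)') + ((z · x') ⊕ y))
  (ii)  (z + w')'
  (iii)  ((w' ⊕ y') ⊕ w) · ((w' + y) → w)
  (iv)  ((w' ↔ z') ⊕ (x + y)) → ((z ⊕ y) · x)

iii

(i) disagrees with F on (0,0,0,0) (formula → 1, table → 0); rule it out.
(ii) disagrees with F on (0,0,0,1) (formula → 1, table → 0); rule it out.
(iv) disagrees with F on (0,0,0,1) (formula → 1, table → 0); rule it out.
That leaves (iii). Evaluating it on every row reproduces the table of F exactly.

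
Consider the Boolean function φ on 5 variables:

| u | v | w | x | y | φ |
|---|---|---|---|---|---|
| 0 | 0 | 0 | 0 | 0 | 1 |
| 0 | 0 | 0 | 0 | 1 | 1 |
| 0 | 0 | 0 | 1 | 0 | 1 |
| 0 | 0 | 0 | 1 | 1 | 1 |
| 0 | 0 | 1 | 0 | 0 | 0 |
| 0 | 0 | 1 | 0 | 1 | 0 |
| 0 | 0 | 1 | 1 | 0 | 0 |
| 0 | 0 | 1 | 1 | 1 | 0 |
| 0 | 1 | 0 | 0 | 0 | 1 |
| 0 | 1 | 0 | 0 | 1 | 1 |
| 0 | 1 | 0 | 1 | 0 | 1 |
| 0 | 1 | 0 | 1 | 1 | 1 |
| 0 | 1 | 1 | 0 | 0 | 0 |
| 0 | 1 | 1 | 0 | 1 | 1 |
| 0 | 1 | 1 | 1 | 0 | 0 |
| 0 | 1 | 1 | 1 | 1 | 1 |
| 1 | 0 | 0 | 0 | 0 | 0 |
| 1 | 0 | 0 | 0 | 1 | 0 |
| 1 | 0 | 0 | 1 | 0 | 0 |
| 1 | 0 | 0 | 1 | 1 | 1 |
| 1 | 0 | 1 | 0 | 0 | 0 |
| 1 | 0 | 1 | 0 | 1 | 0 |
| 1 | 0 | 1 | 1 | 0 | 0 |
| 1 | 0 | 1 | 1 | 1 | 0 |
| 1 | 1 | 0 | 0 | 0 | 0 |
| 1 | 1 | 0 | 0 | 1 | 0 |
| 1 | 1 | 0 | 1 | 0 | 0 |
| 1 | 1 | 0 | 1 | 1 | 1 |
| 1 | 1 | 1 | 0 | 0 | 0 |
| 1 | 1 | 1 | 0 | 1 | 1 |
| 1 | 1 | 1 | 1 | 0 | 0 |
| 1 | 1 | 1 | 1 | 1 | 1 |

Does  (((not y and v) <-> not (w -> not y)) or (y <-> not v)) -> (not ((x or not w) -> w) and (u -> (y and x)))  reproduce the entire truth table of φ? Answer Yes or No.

Yes

Test each input against both φ and the formula:
  u=0, v=0, w=0, x=0, y=0: formula gives 1, φ = 1 ✓
  u=0, v=0, w=0, x=0, y=1: formula gives 1, φ = 1 ✓
  u=0, v=0, w=0, x=1, y=0: formula gives 1, φ = 1 ✓
  u=0, v=0, w=0, x=1, y=1: formula gives 1, φ = 1 ✓
  …and likewise for the remaining 28 rows.
Every row agrees, so the formula is equivalent.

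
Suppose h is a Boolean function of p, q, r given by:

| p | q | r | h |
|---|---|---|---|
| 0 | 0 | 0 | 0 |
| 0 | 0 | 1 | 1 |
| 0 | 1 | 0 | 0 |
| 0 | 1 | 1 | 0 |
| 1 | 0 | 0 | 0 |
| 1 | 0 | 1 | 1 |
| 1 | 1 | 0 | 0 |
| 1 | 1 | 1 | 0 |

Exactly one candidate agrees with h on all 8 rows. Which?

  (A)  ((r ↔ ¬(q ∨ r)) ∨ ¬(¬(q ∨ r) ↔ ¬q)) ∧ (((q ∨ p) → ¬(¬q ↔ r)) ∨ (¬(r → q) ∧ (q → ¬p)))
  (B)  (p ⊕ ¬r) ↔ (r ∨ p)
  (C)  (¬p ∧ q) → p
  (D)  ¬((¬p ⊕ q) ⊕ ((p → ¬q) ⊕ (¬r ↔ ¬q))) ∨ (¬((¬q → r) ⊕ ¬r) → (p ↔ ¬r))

(B) fails at (0,0,1): the formula yields 0, h is 1.
(C) fails at (0,0,0): the formula yields 1, h is 0.
(D) fails at (0,0,0): the formula yields 1, h is 0.
(A) is the remaining candidate, and it agrees with h on all 8 inputs.

A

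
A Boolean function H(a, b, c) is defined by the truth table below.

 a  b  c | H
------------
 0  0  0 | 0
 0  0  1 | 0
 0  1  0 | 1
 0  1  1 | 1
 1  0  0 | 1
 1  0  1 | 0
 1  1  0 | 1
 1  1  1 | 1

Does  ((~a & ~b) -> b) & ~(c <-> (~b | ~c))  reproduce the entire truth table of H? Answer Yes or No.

Check the formula against H row by row:
  a=0, b=0, c=0: formula gives 0, H = 0 ✓
  a=0, b=0, c=1: formula gives 0, H = 0 ✓
  a=0, b=1, c=0: formula gives 1, H = 1 ✓
  a=0, b=1, c=1: formula gives 1, H = 1 ✓
  a=1, b=0, c=0: formula gives 1, H = 1 ✓
  …and likewise for the remaining 3 rows.
No disagreement on any input; they are logically equivalent.

Yes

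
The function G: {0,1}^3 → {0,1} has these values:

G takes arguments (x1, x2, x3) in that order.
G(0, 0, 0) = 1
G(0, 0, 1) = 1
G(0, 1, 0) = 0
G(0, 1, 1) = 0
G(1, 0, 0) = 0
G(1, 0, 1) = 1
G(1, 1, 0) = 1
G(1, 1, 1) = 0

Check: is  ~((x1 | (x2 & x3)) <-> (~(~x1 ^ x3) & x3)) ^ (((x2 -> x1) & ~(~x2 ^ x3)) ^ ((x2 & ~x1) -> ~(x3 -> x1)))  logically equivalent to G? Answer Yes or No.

Check the formula against G row by row:
  x1=0, x2=0, x3=0: formula gives 1, G = 1 ✓
  x1=0, x2=0, x3=1: formula gives 1, G = 1 ✓
  x1=0, x2=1, x3=0: formula gives 0, G = 0 ✓
  x1=0, x2=1, x3=1: formula gives 1, but G = 0 ✗
A single disagreement suffices: at (0,1,1) they differ, so the formula does not compute G.

No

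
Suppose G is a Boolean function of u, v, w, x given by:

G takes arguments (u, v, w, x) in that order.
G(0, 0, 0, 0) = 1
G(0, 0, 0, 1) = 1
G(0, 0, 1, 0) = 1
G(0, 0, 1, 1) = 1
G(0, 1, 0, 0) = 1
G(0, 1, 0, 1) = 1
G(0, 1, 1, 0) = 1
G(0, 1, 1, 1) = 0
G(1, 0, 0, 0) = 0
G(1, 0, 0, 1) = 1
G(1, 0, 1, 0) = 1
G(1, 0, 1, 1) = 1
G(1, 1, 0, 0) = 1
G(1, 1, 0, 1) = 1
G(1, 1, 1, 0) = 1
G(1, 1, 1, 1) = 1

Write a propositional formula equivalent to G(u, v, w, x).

G(u, v, w, x) = ((((u' · v) · w) · x) + (((u · v') · w') · x'))'

G is 0 on only 2 rows — (0,1,1,1), (1,0,0,0). Writing each as a minterm (¬u·v·w·x, u·¬v·¬w·¬x) and OR-ing them characterizes exactly where G=0, so G is the negation of that disjunction.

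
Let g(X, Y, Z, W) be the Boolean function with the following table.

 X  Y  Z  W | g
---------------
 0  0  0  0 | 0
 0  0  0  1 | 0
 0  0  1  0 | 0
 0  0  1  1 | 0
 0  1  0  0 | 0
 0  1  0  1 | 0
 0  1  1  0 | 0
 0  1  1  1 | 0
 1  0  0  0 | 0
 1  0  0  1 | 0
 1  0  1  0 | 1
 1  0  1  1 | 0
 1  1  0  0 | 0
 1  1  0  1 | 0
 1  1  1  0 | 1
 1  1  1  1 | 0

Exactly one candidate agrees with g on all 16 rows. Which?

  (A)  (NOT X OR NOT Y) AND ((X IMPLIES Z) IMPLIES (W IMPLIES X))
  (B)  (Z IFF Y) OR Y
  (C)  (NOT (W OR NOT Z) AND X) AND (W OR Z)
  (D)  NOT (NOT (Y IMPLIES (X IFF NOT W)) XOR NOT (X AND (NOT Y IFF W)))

(A): at (0,0,0,0) it gives 1, but g = 0 — eliminated.
(B): at (0,0,0,0) it gives 1, but g = 0 — eliminated.
(D): at (0,1,0,0) it gives 1, but g = 0 — eliminated.
That leaves (C). Evaluating it on every row reproduces the table of g exactly.

C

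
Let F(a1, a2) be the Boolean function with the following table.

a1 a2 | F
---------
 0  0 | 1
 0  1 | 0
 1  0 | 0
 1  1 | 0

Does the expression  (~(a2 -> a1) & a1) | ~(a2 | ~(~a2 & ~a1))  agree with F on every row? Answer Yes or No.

Yes

Check the formula against F row by row:
  a1=0, a2=0: formula gives 1, F = 1 ✓
  a1=0, a2=1: formula gives 0, F = 0 ✓
  a1=1, a2=0: formula gives 0, F = 0 ✓
  a1=1, a2=1: formula gives 0, F = 0 ✓
Every row agrees, so the formula is equivalent.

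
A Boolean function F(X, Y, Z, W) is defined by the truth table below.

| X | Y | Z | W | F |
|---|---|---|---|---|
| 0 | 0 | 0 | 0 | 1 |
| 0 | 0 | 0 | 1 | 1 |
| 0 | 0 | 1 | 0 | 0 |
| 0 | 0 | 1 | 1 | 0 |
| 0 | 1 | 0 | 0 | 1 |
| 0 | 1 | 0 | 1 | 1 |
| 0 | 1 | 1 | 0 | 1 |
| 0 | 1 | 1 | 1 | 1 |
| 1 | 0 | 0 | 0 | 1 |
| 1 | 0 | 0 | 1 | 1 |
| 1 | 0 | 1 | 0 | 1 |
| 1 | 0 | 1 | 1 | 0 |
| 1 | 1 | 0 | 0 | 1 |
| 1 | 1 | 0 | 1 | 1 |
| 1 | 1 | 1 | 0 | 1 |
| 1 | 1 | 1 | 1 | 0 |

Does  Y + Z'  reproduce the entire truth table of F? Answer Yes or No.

Evaluate Y + Z' on each row and compare to F:
  X=0, Y=0, Z=0, W=0: formula gives 1, F = 1 ✓
  X=0, Y=0, Z=0, W=1: formula gives 1, F = 1 ✓
  X=0, Y=0, Z=1, W=0: formula gives 0, F = 0 ✓
  X=0, Y=0, Z=1, W=1: formula gives 0, F = 0 ✓
  …
  X=1, Y=0, Z=1, W=0: formula gives 0, but F = 1 ✗
Since they disagree at (1,0,1,0), the expression is not a correct formula for F.

No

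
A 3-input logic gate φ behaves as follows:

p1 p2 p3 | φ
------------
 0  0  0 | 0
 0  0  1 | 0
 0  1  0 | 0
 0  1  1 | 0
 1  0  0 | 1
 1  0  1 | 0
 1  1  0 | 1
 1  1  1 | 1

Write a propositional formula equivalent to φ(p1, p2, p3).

φ(p1, p2, p3) = (((p1 & ~p2) & ~p3) | ((p1 & p2) & ~p3)) | ((p1 & p2) & p3)

The 1-rows are (1,0,0), (1,1,0), (1,1,1). Each contributes one minterm — p1·¬p2·¬p3; p1·p2·¬p3; p1·p2·p3 — and their disjunction is a sum-of-products form of φ.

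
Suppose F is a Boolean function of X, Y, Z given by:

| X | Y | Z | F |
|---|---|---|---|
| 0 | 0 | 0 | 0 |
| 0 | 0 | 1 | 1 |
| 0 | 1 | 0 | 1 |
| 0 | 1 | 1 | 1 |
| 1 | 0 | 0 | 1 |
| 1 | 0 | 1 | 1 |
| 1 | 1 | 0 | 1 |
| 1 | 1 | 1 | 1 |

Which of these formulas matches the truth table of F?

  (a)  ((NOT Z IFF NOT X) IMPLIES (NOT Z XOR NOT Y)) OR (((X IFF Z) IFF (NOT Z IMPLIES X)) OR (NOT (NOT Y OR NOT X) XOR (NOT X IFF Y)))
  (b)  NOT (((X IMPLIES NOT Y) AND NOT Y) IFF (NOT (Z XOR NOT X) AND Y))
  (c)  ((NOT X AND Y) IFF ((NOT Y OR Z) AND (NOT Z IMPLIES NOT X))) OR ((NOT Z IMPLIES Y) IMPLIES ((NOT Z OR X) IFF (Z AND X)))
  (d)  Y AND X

(b) fails at (0,0,0): the formula yields 1, F is 0.
(c) fails at (0,0,0): the formula yields 1, F is 0.
(d) fails at (0,0,1): the formula yields 0, F is 1.
(a) is the remaining candidate, and it agrees with F on all 8 inputs.

a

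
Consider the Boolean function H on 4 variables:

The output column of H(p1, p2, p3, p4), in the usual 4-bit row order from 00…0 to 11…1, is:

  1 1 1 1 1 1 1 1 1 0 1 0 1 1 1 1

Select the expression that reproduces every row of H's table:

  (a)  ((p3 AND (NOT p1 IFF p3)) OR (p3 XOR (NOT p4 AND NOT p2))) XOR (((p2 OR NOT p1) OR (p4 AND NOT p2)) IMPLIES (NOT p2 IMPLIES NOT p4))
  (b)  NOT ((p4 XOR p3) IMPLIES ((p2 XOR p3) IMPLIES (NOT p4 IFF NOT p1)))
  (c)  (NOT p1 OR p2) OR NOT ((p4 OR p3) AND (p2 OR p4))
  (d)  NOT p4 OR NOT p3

c

(a) disagrees with H on (0,0,0,0) (formula → 0, table → 1); rule it out.
(b) disagrees with H on (0,0,0,0) (formula → 0, table → 1); rule it out.
(d) disagrees with H on (0,0,1,1) (formula → 0, table → 1); rule it out.
That leaves (c). Evaluating it on every row reproduces the table of H exactly.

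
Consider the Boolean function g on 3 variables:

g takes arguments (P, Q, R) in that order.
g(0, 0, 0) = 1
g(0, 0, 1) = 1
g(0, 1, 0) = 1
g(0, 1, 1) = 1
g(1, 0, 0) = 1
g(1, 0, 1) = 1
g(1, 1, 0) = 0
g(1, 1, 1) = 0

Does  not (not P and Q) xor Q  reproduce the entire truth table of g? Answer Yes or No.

Yes

Check the formula against g row by row:
  P=0, Q=0, R=0: formula gives 1, g = 1 ✓
  P=0, Q=0, R=1: formula gives 1, g = 1 ✓
  P=0, Q=1, R=0: formula gives 1, g = 1 ✓
  P=0, Q=1, R=1: formula gives 1, g = 1 ✓
  P=1, Q=0, R=0: formula gives 1, g = 1 ✓
  … (the remaining 3 rows also agree.)
No disagreement on any input; they are logically equivalent.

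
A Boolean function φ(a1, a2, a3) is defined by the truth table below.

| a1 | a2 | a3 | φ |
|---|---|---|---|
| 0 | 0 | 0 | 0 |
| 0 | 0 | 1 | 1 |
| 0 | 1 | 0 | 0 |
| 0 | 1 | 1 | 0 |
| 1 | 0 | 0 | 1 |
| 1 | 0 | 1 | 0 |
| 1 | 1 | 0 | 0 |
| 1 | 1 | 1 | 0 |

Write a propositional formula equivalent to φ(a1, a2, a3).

φ=1 on 2 inputs: (0,0,1), (1,0,0). Reading each as a conjunction of literals (¬a1·¬a2·a3, a1·¬a2·¬a3) and taking the OR gives the canonical DNF.

φ(a1, a2, a3) = ((NOT a1 AND NOT a2) AND a3) OR ((a1 AND NOT a2) AND NOT a3)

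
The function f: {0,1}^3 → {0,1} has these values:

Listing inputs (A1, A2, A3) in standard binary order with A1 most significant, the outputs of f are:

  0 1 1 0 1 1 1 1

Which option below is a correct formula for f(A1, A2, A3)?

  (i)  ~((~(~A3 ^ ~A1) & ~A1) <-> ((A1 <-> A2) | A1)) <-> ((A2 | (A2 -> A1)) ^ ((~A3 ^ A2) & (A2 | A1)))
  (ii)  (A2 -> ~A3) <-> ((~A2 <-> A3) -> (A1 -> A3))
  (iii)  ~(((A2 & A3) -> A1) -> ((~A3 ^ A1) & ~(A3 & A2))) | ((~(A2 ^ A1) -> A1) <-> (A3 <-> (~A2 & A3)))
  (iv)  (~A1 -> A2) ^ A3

(i): at (0,1,1) it gives 1, but f = 0 — eliminated.
(ii): at (0,0,0) it gives 1, but f = 0 — eliminated.
(iv): at (1,0,1) it gives 0, but f = 1 — eliminated.
That leaves (iii). Evaluating it on every row reproduces the table of f exactly.

iii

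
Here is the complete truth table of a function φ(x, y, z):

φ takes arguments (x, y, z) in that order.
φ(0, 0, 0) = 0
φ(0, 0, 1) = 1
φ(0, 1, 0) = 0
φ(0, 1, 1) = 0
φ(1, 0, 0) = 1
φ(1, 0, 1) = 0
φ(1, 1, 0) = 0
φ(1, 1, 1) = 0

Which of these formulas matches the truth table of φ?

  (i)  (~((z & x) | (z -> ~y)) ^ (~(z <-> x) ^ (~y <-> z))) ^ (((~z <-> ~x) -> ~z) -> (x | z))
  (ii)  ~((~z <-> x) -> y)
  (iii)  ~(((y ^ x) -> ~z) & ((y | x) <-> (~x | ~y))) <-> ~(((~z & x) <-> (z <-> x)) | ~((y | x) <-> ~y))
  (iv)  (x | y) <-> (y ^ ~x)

ii

(i) disagrees with φ on (0,1,0) (formula → 1, table → 0); rule it out.
(iii) disagrees with φ on (0,0,1) (formula → 0, table → 1); rule it out.
(iv) disagrees with φ on (0,0,1) (formula → 0, table → 1); rule it out.
(ii) is the remaining candidate, and it agrees with φ on all 8 inputs.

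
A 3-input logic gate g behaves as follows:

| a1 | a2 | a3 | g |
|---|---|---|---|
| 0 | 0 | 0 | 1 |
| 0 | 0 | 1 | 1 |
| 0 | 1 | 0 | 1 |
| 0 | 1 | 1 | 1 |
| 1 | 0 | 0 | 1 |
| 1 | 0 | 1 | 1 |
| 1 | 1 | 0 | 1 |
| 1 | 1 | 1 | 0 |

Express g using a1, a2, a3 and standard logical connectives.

g(a1, a2, a3) = not ((a1 and a2) and a3)

The output is 0 only when every input is 1 — NAND of all inputs.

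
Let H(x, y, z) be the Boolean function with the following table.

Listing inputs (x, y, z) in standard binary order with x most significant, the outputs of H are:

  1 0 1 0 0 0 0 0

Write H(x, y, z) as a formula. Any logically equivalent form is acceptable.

H=1 on 2 inputs: (0,0,0), (0,1,0). Reading each as a conjunction of literals (¬x·¬y·¬z, ¬x·y·¬z) and taking the OR gives the canonical DNF.

H(x, y, z) = ((x' · y') · z') + ((x' · y) · z')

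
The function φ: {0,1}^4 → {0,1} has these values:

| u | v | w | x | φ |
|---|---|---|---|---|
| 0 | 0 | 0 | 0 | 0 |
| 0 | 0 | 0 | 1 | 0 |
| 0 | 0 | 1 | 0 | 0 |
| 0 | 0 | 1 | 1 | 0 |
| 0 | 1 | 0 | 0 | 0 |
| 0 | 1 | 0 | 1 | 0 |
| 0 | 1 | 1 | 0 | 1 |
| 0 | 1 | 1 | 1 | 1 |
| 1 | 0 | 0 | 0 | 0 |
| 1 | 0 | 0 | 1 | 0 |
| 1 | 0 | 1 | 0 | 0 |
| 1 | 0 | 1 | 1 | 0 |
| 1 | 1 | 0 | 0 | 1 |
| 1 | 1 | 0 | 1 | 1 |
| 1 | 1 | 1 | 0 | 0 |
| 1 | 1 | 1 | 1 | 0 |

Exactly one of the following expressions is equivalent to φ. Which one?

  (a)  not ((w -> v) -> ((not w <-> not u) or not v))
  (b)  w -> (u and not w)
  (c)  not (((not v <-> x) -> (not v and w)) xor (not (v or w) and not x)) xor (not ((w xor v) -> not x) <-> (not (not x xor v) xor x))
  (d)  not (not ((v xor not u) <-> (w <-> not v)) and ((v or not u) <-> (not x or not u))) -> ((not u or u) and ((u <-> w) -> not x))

(b): at (0,0,0,0) it gives 1, but φ = 0 — eliminated.
(c): at (0,0,1,0) it gives 1, but φ = 0 — eliminated.
(d): at (0,0,0,0) it gives 1, but φ = 0 — eliminated.
(a) is the remaining candidate, and it agrees with φ on all 16 inputs.

a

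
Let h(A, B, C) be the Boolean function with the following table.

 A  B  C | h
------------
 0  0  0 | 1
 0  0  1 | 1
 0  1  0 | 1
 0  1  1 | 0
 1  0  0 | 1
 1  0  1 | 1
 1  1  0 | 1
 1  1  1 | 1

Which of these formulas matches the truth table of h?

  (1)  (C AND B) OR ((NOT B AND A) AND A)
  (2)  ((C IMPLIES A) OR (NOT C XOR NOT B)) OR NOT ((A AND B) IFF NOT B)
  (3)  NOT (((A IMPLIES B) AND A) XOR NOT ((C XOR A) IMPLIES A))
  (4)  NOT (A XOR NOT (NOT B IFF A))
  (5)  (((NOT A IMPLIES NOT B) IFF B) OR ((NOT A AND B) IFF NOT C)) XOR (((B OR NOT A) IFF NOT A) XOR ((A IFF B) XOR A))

2

(1) fails at (0,0,0): the formula yields 0, h is 1.
(3) fails at (0,0,1): the formula yields 0, h is 1.
(4) fails at (0,0,0): the formula yields 0, h is 1.
(5) fails at (0,0,0): the formula yields 0, h is 1.
That leaves (2). Evaluating it on every row reproduces the table of h exactly.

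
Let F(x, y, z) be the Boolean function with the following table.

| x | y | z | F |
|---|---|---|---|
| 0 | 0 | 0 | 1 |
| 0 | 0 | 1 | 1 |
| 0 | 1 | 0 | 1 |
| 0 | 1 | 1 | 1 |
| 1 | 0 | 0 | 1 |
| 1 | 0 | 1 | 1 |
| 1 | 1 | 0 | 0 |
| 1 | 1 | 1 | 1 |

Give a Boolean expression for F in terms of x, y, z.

F(x, y, z) = not ((x and y) and not z)

F is 0 on exactly one input, (1,1,0), whose minterm is x·y·¬z. So F is the negation of that single conjunction.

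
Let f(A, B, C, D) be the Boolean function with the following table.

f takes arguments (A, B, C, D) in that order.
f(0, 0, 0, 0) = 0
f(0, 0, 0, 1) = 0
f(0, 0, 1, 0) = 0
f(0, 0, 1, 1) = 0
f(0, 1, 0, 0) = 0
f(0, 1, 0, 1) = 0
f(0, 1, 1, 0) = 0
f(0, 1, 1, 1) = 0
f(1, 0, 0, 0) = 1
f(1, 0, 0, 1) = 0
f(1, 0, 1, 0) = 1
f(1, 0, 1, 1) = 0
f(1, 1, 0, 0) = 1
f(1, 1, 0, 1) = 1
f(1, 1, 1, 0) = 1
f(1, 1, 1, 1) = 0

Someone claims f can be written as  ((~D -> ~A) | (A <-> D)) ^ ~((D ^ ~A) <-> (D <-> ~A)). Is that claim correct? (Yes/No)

No

Test each input against both f and the formula:
  A=0, B=0, C=0, D=0: formula gives 0, f = 0 ✓
  A=0, B=0, C=0, D=1: formula gives 0, f = 0 ✓
  A=0, B=0, C=1, D=0: formula gives 0, f = 0 ✓
  A=0, B=0, C=1, D=1: formula gives 0, f = 0 ✓
  …
  A=1, B=1, C=0, D=1: formula gives 0, but f = 1 ✗
Row (1,1,0,1) is a counterexample, so the formula is not equivalent to f.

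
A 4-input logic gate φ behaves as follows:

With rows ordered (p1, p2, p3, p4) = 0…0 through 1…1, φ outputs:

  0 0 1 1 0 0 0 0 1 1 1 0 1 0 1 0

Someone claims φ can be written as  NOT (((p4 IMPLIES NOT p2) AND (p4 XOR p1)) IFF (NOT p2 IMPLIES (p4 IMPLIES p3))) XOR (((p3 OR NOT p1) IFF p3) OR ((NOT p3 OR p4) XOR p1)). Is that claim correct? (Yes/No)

No

Test each input against both φ and the formula:
  p1=0, p2=0, p3=0, p4=0: formula gives 0, φ = 0 ✓
  p1=0, p2=0, p3=0, p4=1: formula gives 0, φ = 0 ✓
  p1=0, p2=0, p3=1, p4=0: formula gives 0, but φ = 1 ✗
Since they disagree at (0,0,1,0), the expression is not a correct formula for φ.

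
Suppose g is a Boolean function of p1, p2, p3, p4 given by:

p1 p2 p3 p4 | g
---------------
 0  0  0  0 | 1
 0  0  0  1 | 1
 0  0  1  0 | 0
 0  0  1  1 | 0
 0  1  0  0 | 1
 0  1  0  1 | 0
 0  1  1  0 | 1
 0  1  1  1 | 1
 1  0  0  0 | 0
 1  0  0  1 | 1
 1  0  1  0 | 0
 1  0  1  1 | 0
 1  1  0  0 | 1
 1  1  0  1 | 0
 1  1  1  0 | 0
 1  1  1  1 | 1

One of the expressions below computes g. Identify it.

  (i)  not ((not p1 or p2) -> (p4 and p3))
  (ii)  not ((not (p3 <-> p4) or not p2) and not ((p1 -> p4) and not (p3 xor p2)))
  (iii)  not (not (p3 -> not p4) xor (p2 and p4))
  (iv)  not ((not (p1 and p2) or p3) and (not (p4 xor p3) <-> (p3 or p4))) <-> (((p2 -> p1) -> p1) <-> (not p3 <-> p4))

(i) disagrees with g on (0,0,1,0) (formula → 1, table → 0); rule it out.
(iii) disagrees with g on (0,0,1,0) (formula → 1, table → 0); rule it out.
(iv) disagrees with g on (0,0,0,1) (formula → 0, table → 1); rule it out.
That leaves (ii). Evaluating it on every row reproduces the table of g exactly.

ii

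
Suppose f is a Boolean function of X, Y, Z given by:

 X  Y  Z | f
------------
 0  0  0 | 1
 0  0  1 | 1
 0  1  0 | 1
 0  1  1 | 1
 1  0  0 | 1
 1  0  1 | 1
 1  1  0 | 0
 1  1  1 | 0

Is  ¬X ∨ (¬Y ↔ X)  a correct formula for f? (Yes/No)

Evaluate ¬X ∨ (¬Y ↔ X) on each row and compare to f:
  X=0, Y=0, Z=0: formula gives 1, f = 1 ✓
  X=0, Y=0, Z=1: formula gives 1, f = 1 ✓
  X=0, Y=1, Z=0: formula gives 1, f = 1 ✓
  X=0, Y=1, Z=1: formula gives 1, f = 1 ✓
  X=1, Y=0, Z=0: formula gives 1, f = 1 ✓
  … (the remaining 3 rows also agree.)
Every row agrees, so the formula is equivalent.

Yes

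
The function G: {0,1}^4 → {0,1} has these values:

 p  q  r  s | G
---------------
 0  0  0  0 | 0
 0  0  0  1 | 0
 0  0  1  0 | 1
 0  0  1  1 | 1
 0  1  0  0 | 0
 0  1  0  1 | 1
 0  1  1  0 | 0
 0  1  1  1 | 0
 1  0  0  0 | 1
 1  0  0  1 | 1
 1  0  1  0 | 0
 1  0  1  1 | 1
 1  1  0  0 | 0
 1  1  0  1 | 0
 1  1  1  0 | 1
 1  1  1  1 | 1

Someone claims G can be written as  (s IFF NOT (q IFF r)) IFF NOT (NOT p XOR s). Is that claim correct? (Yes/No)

No

Evaluate (s IFF NOT (q IFF r)) IFF NOT (NOT p XOR s) on each row and compare to G:
  p=0, q=0, r=0, s=0: formula gives 0, G = 0 ✓
  p=0, q=0, r=0, s=1: formula gives 0, G = 0 ✓
  p=0, q=0, r=1, s=0: formula gives 1, G = 1 ✓
  p=0, q=0, r=1, s=1: formula gives 1, G = 1 ✓
  p=0, q=1, r=0, s=0: formula gives 1, but G = 0 ✗
Since they disagree at (0,1,0,0), the expression is not a correct formula for G.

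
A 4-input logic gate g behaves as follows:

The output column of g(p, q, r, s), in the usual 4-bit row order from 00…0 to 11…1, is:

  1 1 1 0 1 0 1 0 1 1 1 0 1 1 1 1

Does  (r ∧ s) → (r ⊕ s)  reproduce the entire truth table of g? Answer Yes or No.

Evaluate (r ∧ s) → (r ⊕ s) on each row and compare to g:
  p=0, q=0, r=0, s=0: formula gives 1, g = 1 ✓
  p=0, q=0, r=0, s=1: formula gives 1, g = 1 ✓
  p=0, q=0, r=1, s=0: formula gives 1, g = 1 ✓
  p=0, q=0, r=1, s=1: formula gives 0, g = 0 ✓
  …
  p=0, q=1, r=0, s=1: formula gives 1, but g = 0 ✗
A single disagreement suffices: at (0,1,0,1) they differ, so the formula does not compute g.

No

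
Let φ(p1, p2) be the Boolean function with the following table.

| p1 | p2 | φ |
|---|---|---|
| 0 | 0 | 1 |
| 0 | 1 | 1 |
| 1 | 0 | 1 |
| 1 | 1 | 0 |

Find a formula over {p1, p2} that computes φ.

φ(p1, p2) = (p1 · p2)'

The output is 0 only when every input is 1 — NAND of all inputs.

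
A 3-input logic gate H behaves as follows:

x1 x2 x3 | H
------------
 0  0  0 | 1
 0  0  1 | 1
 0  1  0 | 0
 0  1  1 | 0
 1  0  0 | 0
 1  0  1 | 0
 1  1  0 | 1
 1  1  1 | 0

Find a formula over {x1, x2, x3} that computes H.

The 1-rows are (0,0,0), (0,0,1), (1,1,0). Each contributes one minterm — ¬x1·¬x2·¬x3; ¬x1·¬x2·x3; x1·x2·¬x3 — and their disjunction is a sum-of-products form of H.

H(x1, x2, x3) = (((NOT x1 AND NOT x2) AND NOT x3) OR ((NOT x1 AND NOT x2) AND x3)) OR ((x1 AND x2) AND NOT x3)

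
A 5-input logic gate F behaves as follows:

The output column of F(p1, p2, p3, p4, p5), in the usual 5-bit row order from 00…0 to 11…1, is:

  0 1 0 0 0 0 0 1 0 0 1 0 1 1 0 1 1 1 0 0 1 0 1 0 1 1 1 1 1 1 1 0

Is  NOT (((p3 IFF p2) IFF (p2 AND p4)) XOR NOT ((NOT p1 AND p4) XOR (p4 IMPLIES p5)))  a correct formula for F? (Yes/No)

Evaluate NOT (((p3 IFF p2) IFF (p2 AND p4)) XOR NOT ((NOT p1 AND p4) XOR (p4 IMPLIES p5))) on each row and compare to F:
  p1=0, p2=0, p3=0, p4=0, p5=0: formula gives 1, but F = 0 ✗
Row (0,0,0,0,0) is a counterexample, so the formula is not equivalent to F.

No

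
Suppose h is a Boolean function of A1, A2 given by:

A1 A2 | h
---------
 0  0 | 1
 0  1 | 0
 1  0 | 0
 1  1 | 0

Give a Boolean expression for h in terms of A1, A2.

h(A1, A2) = not (A1 or A2)

The output is 1 only when every input is 0 — NOR of all inputs.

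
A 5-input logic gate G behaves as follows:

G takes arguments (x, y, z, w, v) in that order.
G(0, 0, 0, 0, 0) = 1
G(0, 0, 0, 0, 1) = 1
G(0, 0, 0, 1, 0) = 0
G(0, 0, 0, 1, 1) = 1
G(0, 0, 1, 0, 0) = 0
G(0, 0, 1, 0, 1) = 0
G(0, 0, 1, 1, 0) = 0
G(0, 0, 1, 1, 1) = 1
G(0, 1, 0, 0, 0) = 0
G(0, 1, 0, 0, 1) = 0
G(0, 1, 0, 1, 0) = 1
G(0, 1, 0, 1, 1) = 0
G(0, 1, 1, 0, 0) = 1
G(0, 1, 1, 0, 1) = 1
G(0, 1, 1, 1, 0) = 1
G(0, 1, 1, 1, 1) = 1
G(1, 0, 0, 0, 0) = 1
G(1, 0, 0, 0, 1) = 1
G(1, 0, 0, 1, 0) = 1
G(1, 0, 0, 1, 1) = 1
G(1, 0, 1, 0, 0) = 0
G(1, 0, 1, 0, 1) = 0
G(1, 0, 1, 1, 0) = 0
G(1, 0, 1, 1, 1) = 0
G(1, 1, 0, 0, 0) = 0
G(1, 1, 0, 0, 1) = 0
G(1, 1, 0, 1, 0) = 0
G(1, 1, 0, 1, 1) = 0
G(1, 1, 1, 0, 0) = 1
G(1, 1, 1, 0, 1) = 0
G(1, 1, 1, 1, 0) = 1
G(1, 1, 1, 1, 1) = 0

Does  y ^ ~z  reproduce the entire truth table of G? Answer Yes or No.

Evaluate y ^ ~z on each row and compare to G:
  x=0, y=0, z=0, w=0, v=0: formula gives 1, G = 1 ✓
  x=0, y=0, z=0, w=0, v=1: formula gives 1, G = 1 ✓
  x=0, y=0, z=0, w=1, v=0: formula gives 1, but G = 0 ✗
Since they disagree at (0,0,0,1,0), the expression is not a correct formula for G.

No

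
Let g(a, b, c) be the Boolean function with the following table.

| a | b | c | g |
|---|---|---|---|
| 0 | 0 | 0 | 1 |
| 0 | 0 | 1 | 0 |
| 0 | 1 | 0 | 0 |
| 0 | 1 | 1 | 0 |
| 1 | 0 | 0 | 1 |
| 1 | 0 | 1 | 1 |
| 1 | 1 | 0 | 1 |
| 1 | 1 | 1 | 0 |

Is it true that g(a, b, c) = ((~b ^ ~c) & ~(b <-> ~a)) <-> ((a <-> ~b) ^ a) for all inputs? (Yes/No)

Test each input against both g and the formula:
  a=0, b=0, c=0: formula gives 1, g = 1 ✓
  a=0, b=0, c=1: formula gives 0, g = 0 ✓
  a=0, b=1, c=0: formula gives 0, g = 0 ✓
  a=0, b=1, c=1: formula gives 0, g = 0 ✓
  a=1, b=0, c=0: formula gives 1, g = 1 ✓
  …and likewise for the remaining 3 rows.
All 8 rows match — the expression computes g exactly.

Yes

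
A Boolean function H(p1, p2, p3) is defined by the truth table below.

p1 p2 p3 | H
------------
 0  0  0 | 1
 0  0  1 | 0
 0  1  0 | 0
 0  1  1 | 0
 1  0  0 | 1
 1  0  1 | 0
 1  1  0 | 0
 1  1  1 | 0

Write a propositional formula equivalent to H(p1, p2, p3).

The 1-rows are (0,0,0), (1,0,0). Each contributes one minterm — ¬p1·¬p2·¬p3; p1·¬p2·¬p3 — and their disjunction is a sum-of-products form of H.

H(p1, p2, p3) = ((p1' · p2') · p3') + ((p1 · p2') · p3')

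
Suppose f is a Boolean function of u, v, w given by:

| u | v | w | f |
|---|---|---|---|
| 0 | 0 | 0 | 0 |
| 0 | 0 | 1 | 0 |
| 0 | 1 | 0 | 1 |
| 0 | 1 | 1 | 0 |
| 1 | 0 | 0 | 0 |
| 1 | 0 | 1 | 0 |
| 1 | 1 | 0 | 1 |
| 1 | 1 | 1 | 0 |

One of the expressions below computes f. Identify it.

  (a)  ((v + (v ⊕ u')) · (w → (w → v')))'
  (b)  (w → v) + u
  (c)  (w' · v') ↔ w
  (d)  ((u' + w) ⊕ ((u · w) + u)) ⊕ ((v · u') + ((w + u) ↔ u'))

(a): at (0,1,0) it gives 0, but f = 1 — eliminated.
(b): at (0,0,0) it gives 1, but f = 0 — eliminated.
(d): at (0,0,0) it gives 1, but f = 0 — eliminated.
Only (c) survives; checking it on all 8 rows confirms it matches f.

c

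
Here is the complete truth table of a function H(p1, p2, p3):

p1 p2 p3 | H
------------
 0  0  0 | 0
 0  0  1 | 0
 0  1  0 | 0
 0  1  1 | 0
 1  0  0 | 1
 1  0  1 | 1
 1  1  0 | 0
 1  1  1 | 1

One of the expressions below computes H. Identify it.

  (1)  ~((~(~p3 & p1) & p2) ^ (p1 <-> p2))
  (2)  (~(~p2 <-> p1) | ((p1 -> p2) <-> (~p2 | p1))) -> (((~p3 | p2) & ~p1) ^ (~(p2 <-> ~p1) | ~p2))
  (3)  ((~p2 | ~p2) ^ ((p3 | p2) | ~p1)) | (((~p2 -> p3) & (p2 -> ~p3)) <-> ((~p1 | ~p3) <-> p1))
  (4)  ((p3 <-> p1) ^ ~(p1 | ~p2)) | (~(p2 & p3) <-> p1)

1

(2) disagrees with H on (0,0,1) (formula → 1, table → 0); rule it out.
(3) disagrees with H on (0,0,0) (formula → 1, table → 0); rule it out.
(4) disagrees with H on (0,0,0) (formula → 1, table → 0); rule it out.
That leaves (1). Evaluating it on every row reproduces the table of H exactly.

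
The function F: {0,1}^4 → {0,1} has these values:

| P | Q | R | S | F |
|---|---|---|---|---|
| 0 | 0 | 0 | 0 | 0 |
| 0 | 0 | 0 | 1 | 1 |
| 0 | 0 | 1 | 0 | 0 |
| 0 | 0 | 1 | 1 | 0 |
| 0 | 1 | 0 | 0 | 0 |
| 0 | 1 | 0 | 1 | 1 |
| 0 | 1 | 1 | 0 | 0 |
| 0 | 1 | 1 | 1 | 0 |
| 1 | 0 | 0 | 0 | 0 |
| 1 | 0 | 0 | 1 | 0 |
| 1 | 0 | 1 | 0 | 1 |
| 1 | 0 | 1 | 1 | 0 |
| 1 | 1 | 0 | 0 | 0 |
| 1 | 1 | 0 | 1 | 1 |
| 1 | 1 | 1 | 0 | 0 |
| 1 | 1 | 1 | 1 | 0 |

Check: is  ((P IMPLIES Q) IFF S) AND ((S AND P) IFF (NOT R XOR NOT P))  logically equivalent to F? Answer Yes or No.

Check the formula against F row by row:
  P=0, Q=0, R=0, S=0: formula gives 0, F = 0 ✓
  P=0, Q=0, R=0, S=1: formula gives 1, F = 1 ✓
  P=0, Q=0, R=1, S=0: formula gives 0, F = 0 ✓
  P=0, Q=0, R=1, S=1: formula gives 0, F = 0 ✓
  …and likewise for the remaining 12 rows.
No disagreement on any input; they are logically equivalent.

Yes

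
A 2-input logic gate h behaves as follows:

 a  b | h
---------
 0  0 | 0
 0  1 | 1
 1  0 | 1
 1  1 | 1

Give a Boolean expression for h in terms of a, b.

The output is 1 whenever at least one input is 1 — the OR of all inputs.

h(a, b) = a or b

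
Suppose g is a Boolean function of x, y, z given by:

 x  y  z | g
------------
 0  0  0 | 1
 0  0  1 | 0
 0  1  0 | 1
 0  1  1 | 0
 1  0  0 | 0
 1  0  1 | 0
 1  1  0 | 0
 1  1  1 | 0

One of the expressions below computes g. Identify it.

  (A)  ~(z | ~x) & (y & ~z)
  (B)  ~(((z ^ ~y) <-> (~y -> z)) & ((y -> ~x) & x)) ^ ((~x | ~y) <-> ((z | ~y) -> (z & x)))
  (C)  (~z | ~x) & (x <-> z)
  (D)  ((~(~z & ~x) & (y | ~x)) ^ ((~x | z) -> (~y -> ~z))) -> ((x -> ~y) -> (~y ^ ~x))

C

(A) fails at (0,0,0): the formula yields 0, g is 1.
(B) fails at (0,0,1): the formula yields 1, g is 0.
(D) fails at (0,0,0): the formula yields 0, g is 1.
That leaves (C). Evaluating it on every row reproduces the table of g exactly.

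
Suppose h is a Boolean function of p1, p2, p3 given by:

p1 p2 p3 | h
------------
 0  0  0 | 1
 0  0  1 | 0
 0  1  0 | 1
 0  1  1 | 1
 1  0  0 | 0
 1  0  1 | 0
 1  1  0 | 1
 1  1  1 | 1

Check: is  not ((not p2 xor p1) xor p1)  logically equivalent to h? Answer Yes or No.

No

Check the formula against h row by row:
  p1=0, p2=0, p3=0: formula gives 0, but h = 1 ✗
Since they disagree at (0,0,0), the expression is not a correct formula for h.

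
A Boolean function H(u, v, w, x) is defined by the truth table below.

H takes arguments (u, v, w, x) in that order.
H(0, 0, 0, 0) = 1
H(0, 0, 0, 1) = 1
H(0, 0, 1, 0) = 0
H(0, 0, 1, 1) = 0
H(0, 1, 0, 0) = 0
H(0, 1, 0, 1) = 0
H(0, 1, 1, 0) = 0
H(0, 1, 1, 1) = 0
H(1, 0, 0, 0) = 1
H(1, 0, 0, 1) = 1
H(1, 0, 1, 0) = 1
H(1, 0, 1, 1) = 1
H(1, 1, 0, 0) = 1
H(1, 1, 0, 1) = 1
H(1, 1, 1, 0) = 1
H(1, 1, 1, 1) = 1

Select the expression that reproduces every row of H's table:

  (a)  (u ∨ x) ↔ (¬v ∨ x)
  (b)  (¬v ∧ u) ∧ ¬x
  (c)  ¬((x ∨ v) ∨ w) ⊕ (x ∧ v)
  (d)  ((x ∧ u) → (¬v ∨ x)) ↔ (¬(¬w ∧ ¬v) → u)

(a): at (0,0,0,0) it gives 0, but H = 1 — eliminated.
(b): at (0,0,0,0) it gives 0, but H = 1 — eliminated.
(c): at (0,0,0,1) it gives 0, but H = 1 — eliminated.
Only (d) survives; checking it on all 16 rows confirms it matches H.

d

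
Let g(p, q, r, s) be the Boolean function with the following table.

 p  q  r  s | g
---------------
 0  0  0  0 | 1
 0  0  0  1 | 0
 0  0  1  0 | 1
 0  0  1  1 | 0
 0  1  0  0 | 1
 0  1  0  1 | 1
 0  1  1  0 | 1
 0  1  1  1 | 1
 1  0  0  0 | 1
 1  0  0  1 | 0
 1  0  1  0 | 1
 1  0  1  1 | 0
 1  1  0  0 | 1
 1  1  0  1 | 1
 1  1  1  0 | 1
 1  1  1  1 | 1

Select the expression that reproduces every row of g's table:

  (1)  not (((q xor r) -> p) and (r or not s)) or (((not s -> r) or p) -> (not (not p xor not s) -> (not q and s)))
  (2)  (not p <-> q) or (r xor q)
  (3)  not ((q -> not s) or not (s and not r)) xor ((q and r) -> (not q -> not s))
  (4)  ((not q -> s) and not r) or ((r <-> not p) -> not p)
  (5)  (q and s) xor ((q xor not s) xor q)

5

(1) fails at (0,0,0,1): the formula yields 1, g is 0.
(2) fails at (0,0,0,0): the formula yields 0, g is 1.
(3) fails at (0,0,0,1): the formula yields 1, g is 0.
(4) fails at (0,0,0,1): the formula yields 1, g is 0.
(5) is the remaining candidate, and it agrees with g on all 16 inputs.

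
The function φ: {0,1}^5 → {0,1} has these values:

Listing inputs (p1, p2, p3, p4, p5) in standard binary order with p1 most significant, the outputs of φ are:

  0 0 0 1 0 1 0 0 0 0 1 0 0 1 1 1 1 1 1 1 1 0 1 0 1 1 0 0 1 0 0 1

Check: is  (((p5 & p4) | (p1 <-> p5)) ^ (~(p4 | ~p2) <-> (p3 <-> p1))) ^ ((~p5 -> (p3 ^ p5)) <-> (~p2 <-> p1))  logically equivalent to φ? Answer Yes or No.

Evaluate (((p5 & p4) | (p1 <-> p5)) ^ (~(p4 | ~p2) <-> (p3 <-> p1))) ^ ((~p5 -> (p3 ^ p5)) <-> (~p2 <-> p1)) on each row and compare to φ:
  p1=0, p2=0, p3=0, p4=0, p5=0: formula gives 0, φ = 0 ✓
  p1=0, p2=0, p3=0, p4=0, p5=1: formula gives 0, φ = 0 ✓
  p1=0, p2=0, p3=0, p4=1, p5=0: formula gives 0, φ = 0 ✓
  p1=0, p2=0, p3=0, p4=1, p5=1: formula gives 1, φ = 1 ✓
  …and likewise for the remaining 28 rows.
All 32 rows match — the expression computes φ exactly.

Yes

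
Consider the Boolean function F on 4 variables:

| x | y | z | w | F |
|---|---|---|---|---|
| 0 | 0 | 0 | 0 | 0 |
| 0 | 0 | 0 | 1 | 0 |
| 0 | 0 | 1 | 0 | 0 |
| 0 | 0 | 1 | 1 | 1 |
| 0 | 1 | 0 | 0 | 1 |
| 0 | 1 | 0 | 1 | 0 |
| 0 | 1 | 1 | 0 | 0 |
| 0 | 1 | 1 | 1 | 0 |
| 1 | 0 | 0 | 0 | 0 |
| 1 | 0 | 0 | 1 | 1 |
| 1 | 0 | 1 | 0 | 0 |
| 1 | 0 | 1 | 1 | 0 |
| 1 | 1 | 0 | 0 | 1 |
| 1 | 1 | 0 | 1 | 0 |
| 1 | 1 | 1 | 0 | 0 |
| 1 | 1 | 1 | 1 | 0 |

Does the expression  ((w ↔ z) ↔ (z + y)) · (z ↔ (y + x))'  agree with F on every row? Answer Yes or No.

Yes

Test each input against both F and the formula:
  x=0, y=0, z=0, w=0: formula gives 0, F = 0 ✓
  x=0, y=0, z=0, w=1: formula gives 0, F = 0 ✓
  x=0, y=0, z=1, w=0: formula gives 0, F = 0 ✓
  x=0, y=0, z=1, w=1: formula gives 1, F = 1 ✓
  … (the remaining 12 rows also agree.)
All 16 rows match — the expression computes F exactly.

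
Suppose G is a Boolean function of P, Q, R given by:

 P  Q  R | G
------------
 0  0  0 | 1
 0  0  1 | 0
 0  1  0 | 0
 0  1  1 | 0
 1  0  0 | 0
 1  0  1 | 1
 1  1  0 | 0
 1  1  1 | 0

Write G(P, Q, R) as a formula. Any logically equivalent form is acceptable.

G=1 on 2 inputs: (0,0,0), (1,0,1). Reading each as a conjunction of literals (¬P·¬Q·¬R, P·¬Q·R) and taking the OR gives the canonical DNF.

G(P, Q, R) = ((¬P ∧ ¬Q) ∧ ¬R) ∨ ((P ∧ ¬Q) ∧ R)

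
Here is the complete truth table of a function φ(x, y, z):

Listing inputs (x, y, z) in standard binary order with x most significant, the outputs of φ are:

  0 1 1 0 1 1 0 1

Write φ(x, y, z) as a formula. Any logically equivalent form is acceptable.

φ(x, y, z) = ¬((((¬x ∧ ¬y) ∧ ¬z) ∨ ((¬x ∧ y) ∧ z)) ∨ ((x ∧ y) ∧ ¬z))

φ is 0 on only 3 rows — (0,0,0), (0,1,1), (1,1,0). Writing each as a minterm (¬x·¬y·¬z, ¬x·y·z, x·y·¬z) and OR-ing them characterizes exactly where φ=0, so φ is the negation of that disjunction.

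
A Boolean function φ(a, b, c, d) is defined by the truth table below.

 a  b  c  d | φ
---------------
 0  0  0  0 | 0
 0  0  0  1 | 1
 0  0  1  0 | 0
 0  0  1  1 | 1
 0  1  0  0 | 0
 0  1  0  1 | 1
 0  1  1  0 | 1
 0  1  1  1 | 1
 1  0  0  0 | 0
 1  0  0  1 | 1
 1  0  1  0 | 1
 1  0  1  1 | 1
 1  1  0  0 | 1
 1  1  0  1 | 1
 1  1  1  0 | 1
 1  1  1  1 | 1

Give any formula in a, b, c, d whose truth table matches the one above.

There are just 4 zero rows: (0,0,0,0), (0,0,1,0), (0,1,0,0), (1,0,0,0). Their minterms are ¬a·¬b·¬c·¬d, ¬a·¬b·c·¬d, ¬a·b·¬c·¬d, a·¬b·¬c·¬d; the OR of those covers precisely the 0-outputs, and negating it yields φ.

φ(a, b, c, d) = ~((((((~a & ~b) & ~c) & ~d) | (((~a & ~b) & c) & ~d)) | (((~a & b) & ~c) & ~d)) | (((a & ~b) & ~c) & ~d))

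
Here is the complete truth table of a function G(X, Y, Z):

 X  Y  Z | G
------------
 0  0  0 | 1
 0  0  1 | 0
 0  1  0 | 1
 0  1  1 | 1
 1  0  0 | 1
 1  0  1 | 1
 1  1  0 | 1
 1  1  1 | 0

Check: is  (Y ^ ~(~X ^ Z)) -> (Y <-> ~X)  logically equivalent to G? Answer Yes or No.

Yes

Check the formula against G row by row:
  X=0, Y=0, Z=0: formula gives 1, G = 1 ✓
  X=0, Y=0, Z=1: formula gives 0, G = 0 ✓
  X=0, Y=1, Z=0: formula gives 1, G = 1 ✓
  X=0, Y=1, Z=1: formula gives 1, G = 1 ✓
  X=1, Y=0, Z=0: formula gives 1, G = 1 ✓
  …and likewise for the remaining 3 rows.
No disagreement on any input; they are logically equivalent.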